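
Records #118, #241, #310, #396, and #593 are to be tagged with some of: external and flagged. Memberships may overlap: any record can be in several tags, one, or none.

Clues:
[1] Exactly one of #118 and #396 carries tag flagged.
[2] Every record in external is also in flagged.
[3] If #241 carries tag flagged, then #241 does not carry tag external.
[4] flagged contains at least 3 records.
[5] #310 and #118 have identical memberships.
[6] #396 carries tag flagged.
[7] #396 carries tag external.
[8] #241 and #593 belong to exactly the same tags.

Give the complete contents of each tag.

From (6): #396 ∈ flagged.
From (7): #396 ∈ external.
(1) (exactly one): #118 ∉ flagged.
(2) contrapositive: #118 ∉ external.
(5): #310 matches #118: #310 ∉ external.
(5): #310 matches #118: #310 ∉ flagged.
(4): only 3 candidates remain for flagged, so all are in.
(3): #241 ∉ external.
(8): #593 matches #241: #593 ∉ external.

external = {#396}; flagged = {#241, #396, #593}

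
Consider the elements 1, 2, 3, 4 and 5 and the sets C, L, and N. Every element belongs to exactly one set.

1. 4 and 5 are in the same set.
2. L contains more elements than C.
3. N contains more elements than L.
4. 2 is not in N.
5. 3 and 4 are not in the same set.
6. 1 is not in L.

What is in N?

N = {1, 4, 5}

From (4): 2 ∉ N.
From (6): 1 ∉ L.
Suppose 1 ∉ N: no assignment then satisfies all the clues, so 1 ∈ N.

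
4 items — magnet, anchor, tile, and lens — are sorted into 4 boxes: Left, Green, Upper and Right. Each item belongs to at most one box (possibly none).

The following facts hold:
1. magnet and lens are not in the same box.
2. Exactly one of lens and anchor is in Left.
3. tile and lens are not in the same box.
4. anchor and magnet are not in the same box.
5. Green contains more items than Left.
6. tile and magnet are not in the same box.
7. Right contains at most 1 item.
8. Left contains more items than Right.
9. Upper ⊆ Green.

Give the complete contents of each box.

Left = {lens}; Green = {anchor, tile}; Upper = {}; Right = {}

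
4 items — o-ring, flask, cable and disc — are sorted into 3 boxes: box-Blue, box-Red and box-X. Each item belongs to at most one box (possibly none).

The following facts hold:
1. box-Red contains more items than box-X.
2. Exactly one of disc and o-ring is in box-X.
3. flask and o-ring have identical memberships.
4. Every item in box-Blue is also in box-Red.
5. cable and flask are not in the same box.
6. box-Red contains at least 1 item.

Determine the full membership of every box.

box-Blue = {}; box-Red = {flask, o-ring}; box-X = {disc}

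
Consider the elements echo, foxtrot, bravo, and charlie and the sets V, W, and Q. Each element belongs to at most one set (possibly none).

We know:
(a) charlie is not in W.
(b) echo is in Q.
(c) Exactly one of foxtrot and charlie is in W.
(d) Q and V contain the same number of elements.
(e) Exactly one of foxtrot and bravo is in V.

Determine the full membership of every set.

V = {bravo}; W = {foxtrot}; Q = {echo}

From (a): charlie ∉ W.
From (b): echo ∈ Q.
(c) (exactly one): foxtrot ∈ W.
(e) (exactly one): bravo ∈ V.
Suppose charlie ∈ V: no assignment then satisfies all the clues, so charlie ∉ V.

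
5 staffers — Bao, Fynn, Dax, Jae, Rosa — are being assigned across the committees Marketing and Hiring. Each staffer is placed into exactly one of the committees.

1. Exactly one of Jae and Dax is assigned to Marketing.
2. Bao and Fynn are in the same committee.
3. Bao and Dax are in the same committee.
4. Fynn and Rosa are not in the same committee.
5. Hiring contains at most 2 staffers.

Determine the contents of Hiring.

Hiring = {Jae, Rosa}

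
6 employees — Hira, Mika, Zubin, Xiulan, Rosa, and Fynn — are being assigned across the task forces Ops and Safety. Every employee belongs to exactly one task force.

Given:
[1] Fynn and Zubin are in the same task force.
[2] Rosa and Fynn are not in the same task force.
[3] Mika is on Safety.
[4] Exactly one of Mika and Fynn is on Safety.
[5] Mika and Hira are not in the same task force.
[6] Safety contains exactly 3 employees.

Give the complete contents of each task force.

Ops = {Fynn, Hira, Zubin}; Safety = {Mika, Rosa, Xiulan}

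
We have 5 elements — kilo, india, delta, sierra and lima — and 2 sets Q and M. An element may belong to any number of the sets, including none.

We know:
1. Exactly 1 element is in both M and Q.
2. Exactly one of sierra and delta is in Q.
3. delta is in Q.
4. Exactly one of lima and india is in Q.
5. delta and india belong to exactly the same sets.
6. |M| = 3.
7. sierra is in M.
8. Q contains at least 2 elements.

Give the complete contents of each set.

Q = {delta, india, kilo}; M = {kilo, lima, sierra}

From (3): delta ∈ Q.
From (7): sierra ∈ M.
(2) (exactly one): sierra ∉ Q.
(5): india matches delta: india ∈ Q.
(4) (exactly one): lima ∉ Q.
Suppose kilo ∉ Q: no assignment then satisfies all the clues, so kilo ∈ Q.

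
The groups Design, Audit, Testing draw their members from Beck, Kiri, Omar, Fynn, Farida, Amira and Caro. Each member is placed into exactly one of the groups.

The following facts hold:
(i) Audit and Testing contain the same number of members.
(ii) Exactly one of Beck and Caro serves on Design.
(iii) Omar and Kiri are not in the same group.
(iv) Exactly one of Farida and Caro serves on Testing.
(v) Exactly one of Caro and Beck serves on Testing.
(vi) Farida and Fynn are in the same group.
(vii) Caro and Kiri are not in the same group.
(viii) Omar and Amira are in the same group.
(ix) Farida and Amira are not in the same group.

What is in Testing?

Testing = {Amira, Caro, Omar}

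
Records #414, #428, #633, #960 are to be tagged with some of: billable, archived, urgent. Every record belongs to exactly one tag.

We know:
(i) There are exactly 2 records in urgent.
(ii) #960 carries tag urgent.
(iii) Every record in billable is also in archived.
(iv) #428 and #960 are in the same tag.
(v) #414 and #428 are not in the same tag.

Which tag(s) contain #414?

#414: archived

From (ii): #960 ∈ urgent.
(iv): #428 matches #960: #428 ∉ billable.
(iv): #428 matches #960: #428 ∉ archived.
(iv): #428 matches #960: #428 ∈ urgent.
(v): #414 ∉ urgent.
(i): urgent already has 2, so the rest are out.
Suppose #414 ∈ billable: no assignment then satisfies all the clues, so #414 ∉ billable.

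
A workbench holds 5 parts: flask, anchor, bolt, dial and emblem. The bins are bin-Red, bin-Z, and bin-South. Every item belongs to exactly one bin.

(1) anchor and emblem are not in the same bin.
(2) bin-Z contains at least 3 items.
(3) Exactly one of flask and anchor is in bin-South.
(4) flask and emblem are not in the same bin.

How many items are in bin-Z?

3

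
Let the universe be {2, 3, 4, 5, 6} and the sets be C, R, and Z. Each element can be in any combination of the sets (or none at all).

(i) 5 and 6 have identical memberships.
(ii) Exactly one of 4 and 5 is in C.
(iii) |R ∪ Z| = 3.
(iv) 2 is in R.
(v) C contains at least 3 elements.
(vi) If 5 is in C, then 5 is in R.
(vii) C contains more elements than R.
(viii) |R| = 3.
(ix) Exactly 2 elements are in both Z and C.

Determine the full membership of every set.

C = {2, 3, 5, 6}; R = {2, 5, 6}; Z = {5, 6}

From (iv): 2 ∈ R.
Suppose 2 ∉ C: no assignment then satisfies all the clues, so 2 ∈ C.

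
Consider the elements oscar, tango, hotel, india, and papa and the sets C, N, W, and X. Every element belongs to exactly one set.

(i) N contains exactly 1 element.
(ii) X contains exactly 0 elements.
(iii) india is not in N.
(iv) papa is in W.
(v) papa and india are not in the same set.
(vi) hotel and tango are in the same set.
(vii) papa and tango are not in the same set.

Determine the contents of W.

W = {papa}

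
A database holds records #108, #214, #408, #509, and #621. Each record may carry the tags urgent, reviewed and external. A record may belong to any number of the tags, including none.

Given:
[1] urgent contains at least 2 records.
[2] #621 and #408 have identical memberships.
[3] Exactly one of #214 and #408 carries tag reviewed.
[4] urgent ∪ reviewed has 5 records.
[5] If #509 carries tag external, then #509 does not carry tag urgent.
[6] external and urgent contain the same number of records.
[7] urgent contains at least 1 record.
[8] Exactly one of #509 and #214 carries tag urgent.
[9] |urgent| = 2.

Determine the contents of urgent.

urgent = {#108, #214}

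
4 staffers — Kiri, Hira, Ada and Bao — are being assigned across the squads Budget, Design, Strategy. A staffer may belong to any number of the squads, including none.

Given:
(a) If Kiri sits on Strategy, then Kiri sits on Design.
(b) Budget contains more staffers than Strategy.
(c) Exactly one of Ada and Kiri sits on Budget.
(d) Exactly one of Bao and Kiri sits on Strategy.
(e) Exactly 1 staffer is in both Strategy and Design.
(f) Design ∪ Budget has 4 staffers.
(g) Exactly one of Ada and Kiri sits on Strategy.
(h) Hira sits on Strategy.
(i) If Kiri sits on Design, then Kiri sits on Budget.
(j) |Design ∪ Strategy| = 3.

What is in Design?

Design = {Ada, Kiri}

From (h): Hira ∈ Strategy.
Suppose Kiri ∉ Design: no assignment then satisfies all the clues, so Kiri ∈ Design.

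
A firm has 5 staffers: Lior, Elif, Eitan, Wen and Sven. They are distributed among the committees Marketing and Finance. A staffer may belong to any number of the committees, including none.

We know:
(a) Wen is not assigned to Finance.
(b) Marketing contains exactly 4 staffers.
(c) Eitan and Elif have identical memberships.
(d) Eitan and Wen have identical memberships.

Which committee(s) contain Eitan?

From (a): Wen ∉ Finance.
(d): Eitan matches Wen: Eitan ∉ Finance.
(c): Elif matches Eitan: Elif ∉ Finance.
Suppose Eitan ∉ Marketing: no assignment then satisfies all the clues, so Eitan ∈ Marketing.

Eitan: Marketing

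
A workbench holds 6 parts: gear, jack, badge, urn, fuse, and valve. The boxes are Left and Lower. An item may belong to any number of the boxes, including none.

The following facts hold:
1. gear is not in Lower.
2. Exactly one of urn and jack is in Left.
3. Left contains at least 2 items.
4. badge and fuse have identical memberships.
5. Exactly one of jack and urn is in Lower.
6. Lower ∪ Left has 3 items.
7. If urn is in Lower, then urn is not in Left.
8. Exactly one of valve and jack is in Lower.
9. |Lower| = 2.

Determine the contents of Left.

Left = {jack, valve}

From (1): gear ∉ Lower.
Suppose gear ∈ Left: no assignment then satisfies all the clues, so gear ∉ Left.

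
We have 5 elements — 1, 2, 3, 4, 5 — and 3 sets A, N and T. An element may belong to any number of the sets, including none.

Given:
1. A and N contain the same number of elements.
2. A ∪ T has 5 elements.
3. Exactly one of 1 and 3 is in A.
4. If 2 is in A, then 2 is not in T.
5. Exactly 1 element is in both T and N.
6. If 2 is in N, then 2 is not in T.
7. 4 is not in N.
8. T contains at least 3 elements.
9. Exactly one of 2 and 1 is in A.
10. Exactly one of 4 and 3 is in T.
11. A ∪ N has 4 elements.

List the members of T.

T = {1, 4, 5}

From (7): 4 ∉ N.
Suppose 1 ∉ T: no assignment then satisfies all the clues, so 1 ∈ T.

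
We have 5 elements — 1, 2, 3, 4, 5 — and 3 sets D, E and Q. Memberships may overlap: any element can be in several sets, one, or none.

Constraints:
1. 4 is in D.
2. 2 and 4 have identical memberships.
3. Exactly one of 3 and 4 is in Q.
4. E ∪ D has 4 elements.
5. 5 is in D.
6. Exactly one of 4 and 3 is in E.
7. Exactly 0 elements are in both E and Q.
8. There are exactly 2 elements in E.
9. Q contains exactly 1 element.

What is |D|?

4

From (1): 4 ∈ D.
From (5): 5 ∈ D.
(2): 2 matches 4: 2 ∈ D.
Suppose 1 ∈ E: no assignment then satisfies all the clues, so 1 ∉ E.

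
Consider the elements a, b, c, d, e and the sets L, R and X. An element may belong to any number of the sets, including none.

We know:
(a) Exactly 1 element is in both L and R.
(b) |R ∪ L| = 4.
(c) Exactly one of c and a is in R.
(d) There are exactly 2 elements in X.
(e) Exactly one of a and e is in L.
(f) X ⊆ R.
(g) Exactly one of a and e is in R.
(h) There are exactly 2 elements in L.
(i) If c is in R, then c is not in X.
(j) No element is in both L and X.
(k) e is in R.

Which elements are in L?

L = {a, c}

From (k): e ∈ R.
(g) (exactly one): a ∉ R.
(c) (exactly one): c ∈ R.
(f) contrapositive: a ∉ X.
(i): c ∉ X.
Suppose a ∉ L: no assignment then satisfies all the clues, so a ∈ L.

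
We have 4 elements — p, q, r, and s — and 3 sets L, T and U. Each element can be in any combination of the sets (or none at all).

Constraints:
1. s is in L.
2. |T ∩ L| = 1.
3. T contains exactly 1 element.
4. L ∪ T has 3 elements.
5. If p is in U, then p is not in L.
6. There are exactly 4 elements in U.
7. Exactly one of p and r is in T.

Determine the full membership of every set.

L = {q, r, s}; T = {r}; U = {p, q, r, s}

From (1): s ∈ L.
(6): only 4 candidates remain for U, so all are in.
(5): p ∉ L.
Suppose p ∈ T: no assignment then satisfies all the clues, so p ∉ T.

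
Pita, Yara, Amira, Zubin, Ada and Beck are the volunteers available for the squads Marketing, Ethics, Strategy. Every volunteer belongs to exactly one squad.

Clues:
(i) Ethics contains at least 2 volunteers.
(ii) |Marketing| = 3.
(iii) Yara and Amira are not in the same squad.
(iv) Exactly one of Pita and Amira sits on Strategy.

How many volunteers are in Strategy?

1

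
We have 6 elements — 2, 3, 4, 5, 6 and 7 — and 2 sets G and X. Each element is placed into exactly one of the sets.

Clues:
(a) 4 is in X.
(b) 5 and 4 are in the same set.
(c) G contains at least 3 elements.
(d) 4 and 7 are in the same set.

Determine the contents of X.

From (a): 4 ∈ X.
(b): 5 matches 4: 5 ∉ G.
(b): 5 matches 4: 5 ∈ X.
(d): 7 matches 4: 7 ∉ G.
(d): 7 matches 4: 7 ∈ X.
(c): only 3 candidates remain for G, so all are in.

X = {4, 5, 7}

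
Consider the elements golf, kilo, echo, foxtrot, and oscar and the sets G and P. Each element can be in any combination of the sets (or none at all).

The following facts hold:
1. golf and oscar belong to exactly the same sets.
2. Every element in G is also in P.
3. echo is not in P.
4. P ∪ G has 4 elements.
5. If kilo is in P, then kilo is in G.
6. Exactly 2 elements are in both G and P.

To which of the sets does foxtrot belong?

foxtrot: G, P

From (3): echo ∉ P.
(2) contrapositive: echo ∉ G.
Suppose foxtrot ∉ G: no assignment then satisfies all the clues, so foxtrot ∈ G.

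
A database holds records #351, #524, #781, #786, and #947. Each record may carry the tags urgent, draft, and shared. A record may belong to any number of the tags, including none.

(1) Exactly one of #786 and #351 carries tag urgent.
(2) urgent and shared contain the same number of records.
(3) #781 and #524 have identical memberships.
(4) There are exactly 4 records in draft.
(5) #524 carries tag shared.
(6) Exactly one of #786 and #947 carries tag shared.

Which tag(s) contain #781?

#781: draft, shared, urgent

From (5): #524 ∈ shared.
(3): #781 matches #524: #781 ∈ shared.
Suppose #781 ∉ urgent: no assignment then satisfies all the clues, so #781 ∈ urgent.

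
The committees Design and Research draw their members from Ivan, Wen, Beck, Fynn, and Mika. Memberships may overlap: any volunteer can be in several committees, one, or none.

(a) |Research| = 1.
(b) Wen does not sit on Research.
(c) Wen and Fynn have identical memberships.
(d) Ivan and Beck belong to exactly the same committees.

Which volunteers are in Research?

Research = {Mika}

From (b): Wen ∉ Research.
(c): Fynn matches Wen: Fynn ∉ Research.
Suppose Ivan ∈ Research: no assignment then satisfies all the clues, so Ivan ∉ Research.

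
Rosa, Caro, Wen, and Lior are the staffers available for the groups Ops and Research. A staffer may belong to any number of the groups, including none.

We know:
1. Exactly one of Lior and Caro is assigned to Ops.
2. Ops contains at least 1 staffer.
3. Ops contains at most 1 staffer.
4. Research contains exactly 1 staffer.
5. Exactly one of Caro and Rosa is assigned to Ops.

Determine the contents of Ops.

Ops = {Caro}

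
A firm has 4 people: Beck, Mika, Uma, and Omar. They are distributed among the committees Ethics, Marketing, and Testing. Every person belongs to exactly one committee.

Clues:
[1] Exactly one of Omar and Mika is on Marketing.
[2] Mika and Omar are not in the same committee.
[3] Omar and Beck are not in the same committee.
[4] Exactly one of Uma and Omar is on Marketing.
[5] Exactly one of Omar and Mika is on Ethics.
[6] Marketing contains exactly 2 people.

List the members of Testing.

Testing = {Beck}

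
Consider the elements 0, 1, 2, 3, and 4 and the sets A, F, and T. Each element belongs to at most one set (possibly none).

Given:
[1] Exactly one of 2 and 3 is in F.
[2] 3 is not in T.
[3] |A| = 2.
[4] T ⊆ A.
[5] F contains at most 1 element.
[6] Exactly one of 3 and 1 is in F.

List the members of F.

From (2): 3 ∉ T.
Suppose 0 ∈ F: no assignment then satisfies all the clues, so 0 ∉ F.

F = {3}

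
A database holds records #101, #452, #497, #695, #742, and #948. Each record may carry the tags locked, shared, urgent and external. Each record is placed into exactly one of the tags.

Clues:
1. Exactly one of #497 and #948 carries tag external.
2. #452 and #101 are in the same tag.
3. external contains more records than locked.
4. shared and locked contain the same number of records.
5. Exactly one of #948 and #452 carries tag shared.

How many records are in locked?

1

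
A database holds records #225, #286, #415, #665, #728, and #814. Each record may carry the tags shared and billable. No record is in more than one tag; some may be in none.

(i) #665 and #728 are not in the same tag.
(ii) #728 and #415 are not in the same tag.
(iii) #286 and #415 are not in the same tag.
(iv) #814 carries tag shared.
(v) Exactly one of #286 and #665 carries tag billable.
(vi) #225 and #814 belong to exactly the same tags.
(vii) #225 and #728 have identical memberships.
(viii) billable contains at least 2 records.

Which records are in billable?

From (iv): #814 ∈ shared.
(vi): #225 matches #814: #225 ∈ shared.
(vii): #728 matches #225: #728 ∈ shared.
(i): #665 ∉ shared.
(ii): #415 ∉ shared.
Suppose #286 ∈ billable: no assignment then satisfies all the clues, so #286 ∉ billable.

billable = {#415, #665}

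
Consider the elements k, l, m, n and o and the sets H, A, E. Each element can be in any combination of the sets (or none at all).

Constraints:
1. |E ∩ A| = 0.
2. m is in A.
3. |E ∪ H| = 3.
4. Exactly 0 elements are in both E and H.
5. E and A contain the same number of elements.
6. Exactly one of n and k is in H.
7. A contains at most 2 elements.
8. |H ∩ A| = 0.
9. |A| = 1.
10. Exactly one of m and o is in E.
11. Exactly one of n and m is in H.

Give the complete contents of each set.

H = {l, n}; A = {m}; E = {o}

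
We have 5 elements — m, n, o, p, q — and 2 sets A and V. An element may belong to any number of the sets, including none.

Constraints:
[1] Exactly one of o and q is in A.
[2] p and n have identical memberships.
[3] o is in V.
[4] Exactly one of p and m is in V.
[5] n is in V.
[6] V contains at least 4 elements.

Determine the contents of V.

V = {n, o, p, q}

From (3): o ∈ V.
From (5): n ∈ V.
(2): p matches n: p ∈ V.
(4) (exactly one): m ∉ V.
(6): only 4 candidates remain for V, so all are in.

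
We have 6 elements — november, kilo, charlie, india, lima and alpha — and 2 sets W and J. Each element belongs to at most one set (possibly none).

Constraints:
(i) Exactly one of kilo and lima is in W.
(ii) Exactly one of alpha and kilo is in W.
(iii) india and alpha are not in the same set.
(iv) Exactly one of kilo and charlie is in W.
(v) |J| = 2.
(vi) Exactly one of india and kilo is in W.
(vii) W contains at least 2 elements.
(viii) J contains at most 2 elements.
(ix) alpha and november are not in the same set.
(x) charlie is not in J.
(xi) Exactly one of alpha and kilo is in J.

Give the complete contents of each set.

W = {kilo, november}; J = {alpha, lima}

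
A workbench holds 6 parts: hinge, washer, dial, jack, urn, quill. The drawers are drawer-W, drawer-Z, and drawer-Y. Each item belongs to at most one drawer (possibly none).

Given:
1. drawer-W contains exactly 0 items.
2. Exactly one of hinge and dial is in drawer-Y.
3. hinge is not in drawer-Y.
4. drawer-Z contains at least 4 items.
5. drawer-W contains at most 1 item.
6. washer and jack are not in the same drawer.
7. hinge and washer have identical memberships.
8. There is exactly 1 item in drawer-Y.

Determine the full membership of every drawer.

drawer-W = {}; drawer-Z = {hinge, quill, urn, washer}; drawer-Y = {dial}

From (3): hinge ∉ drawer-Y.
(1): drawer-W already has 0, so the rest are out.
(2) (exactly one): dial ∈ drawer-Y.
(7): washer matches hinge: washer ∉ drawer-Y.
(8): drawer-Y already has 1, so the rest are out.
Suppose hinge ∉ drawer-Z: no assignment then satisfies all the clues, so hinge ∈ drawer-Z.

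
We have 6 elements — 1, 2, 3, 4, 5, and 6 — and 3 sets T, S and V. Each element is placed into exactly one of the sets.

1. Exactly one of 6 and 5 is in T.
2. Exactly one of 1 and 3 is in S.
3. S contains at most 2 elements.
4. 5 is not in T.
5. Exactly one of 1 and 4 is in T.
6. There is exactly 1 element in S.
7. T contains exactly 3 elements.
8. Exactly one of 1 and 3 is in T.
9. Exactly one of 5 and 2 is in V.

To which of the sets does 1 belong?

1: T

From (4): 5 ∉ T.
(1) (exactly one): 6 ∈ T.
Suppose 1 ∉ T: no assignment then satisfies all the clues, so 1 ∈ T.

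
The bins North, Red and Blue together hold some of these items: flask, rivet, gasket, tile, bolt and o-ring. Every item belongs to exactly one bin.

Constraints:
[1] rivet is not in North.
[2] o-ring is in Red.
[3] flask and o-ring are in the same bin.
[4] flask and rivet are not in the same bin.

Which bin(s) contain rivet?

From (1): rivet ∉ North.
From (2): o-ring ∈ Red.
(3): flask matches o-ring: flask ∉ North.
(3): flask matches o-ring: flask ∈ Red.
(4): rivet ∉ Red.
Only one bin left: rivet ∈ Blue.

rivet: Blue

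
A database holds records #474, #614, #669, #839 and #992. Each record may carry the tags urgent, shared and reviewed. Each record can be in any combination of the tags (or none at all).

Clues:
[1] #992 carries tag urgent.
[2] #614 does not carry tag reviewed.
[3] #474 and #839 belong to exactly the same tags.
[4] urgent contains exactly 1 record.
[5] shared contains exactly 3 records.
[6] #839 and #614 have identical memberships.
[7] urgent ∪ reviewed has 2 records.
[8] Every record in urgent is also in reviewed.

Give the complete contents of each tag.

urgent = {#992}; shared = {#474, #614, #839}; reviewed = {#669, #992}

From (1): #992 ∈ urgent.
From (2): #614 ∉ reviewed.
(4): urgent already has 1, so the rest are out.
(6): #839 matches #614: #839 ∉ reviewed.
(8) with #992 ∈ urgent: #992 ∈ reviewed.
(3): #474 matches #839: #474 ∉ reviewed.
Suppose #474 ∉ shared: no assignment then satisfies all the clues, so #474 ∈ shared.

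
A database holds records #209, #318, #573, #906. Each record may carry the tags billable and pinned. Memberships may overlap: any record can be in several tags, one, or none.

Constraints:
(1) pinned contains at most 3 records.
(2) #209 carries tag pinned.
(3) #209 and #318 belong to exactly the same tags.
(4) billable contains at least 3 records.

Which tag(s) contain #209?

#209: billable, pinned

From (2): #209 ∈ pinned.
(3): #318 matches #209: #318 ∈ pinned.
Suppose #209 ∉ billable: no assignment then satisfies all the clues, so #209 ∈ billable.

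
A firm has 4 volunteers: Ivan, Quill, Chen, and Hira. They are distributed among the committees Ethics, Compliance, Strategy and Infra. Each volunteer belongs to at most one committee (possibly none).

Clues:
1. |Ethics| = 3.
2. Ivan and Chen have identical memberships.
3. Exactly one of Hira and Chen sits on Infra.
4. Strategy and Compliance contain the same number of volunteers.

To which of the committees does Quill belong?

Quill: Ethics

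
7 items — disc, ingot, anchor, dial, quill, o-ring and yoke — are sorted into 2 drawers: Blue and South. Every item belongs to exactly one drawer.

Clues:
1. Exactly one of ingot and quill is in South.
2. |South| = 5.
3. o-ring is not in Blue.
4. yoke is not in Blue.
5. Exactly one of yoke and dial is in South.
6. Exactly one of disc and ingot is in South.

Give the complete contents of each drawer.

Blue = {dial, ingot}; South = {anchor, disc, o-ring, quill, yoke}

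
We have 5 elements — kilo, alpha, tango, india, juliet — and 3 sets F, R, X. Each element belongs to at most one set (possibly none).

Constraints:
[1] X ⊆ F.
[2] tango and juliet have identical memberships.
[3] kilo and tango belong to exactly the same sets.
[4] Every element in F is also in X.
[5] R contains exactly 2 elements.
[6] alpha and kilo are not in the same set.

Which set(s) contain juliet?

juliet: none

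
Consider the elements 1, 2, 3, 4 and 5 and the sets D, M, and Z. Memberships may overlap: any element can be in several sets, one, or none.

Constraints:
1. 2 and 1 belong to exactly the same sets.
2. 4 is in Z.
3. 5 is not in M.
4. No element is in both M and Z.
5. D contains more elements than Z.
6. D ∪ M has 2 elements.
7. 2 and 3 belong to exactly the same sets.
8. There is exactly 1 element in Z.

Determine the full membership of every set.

D = {4, 5}; M = {}; Z = {4}

From (2): 4 ∈ Z.
From (3): 5 ∉ M.
(4) (disjoint): 4 ∉ M.
(8): Z already has 1, so the rest are out.
Suppose 1 ∈ D: no assignment then satisfies all the clues, so 1 ∉ D.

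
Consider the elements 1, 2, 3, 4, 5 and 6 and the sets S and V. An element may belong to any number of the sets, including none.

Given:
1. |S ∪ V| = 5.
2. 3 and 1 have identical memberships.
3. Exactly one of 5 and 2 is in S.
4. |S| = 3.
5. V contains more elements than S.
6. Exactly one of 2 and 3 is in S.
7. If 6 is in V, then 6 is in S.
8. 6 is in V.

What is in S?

From (8): 6 ∈ V.
(7): 6 ∈ S.
Suppose 1 ∈ S: no assignment then satisfies all the clues, so 1 ∉ S.

S = {2, 4, 6}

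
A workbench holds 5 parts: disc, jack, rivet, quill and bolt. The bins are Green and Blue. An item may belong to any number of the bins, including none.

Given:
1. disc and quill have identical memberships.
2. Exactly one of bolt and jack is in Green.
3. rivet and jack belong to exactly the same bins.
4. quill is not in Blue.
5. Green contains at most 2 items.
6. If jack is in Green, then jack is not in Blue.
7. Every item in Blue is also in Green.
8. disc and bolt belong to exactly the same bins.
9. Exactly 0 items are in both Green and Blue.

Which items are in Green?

Green = {jack, rivet}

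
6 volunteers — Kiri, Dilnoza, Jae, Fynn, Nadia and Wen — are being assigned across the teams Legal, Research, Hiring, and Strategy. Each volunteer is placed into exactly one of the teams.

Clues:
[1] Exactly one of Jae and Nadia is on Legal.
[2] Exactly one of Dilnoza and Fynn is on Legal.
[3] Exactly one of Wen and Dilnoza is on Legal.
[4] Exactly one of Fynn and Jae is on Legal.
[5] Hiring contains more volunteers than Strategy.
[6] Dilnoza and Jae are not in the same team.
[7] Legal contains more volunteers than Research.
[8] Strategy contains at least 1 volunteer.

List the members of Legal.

Legal = {Fynn, Nadia, Wen}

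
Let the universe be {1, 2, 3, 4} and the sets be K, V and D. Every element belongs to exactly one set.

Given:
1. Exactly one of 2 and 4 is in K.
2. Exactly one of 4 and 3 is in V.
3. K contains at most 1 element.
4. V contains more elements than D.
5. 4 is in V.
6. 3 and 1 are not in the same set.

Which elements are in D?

D = {3}

From (5): 4 ∈ V.
(1) (exactly one): 2 ∈ K.
(2) (exactly one): 3 ∉ V.
(3): K already has 1, so the rest are out.
Only one set left: 3 ∈ D.
(6): 1 ∉ D.
Only one set left: 1 ∈ V.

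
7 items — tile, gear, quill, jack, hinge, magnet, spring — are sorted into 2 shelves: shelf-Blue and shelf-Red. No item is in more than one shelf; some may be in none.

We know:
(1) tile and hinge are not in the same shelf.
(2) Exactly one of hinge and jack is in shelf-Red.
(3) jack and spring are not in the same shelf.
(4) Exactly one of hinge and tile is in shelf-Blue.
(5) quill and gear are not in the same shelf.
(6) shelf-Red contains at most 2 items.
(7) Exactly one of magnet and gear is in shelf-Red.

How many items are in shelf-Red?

2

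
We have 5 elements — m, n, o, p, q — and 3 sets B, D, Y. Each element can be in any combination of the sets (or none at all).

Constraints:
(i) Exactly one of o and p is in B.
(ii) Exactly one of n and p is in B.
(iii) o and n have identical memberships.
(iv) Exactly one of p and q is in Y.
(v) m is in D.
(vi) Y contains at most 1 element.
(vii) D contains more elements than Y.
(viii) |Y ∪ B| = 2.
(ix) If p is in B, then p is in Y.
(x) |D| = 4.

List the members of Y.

Y = {p}

From (v): m ∈ D.
Suppose m ∈ Y: no assignment then satisfies all the clues, so m ∉ Y.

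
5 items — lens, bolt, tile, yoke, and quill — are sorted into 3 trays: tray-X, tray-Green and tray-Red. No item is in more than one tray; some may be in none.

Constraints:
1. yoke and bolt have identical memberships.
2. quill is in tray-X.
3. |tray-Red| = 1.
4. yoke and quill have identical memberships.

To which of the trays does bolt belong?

From (2): quill ∈ tray-X.
(4): yoke matches quill: yoke ∈ tray-X.
(1): bolt matches yoke: bolt ∈ tray-X.

bolt: tray-X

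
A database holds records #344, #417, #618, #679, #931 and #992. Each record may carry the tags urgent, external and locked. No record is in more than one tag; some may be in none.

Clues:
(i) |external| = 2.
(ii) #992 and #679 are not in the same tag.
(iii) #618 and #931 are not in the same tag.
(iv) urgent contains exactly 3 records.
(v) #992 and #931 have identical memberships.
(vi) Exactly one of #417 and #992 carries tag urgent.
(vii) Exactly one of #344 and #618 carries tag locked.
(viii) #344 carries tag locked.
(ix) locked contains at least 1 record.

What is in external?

From (viii): #344 ∈ locked.
(vii) (exactly one): #618 ∉ locked.
Suppose #417 ∈ external: no assignment then satisfies all the clues, so #417 ∉ external.

external = {#931, #992}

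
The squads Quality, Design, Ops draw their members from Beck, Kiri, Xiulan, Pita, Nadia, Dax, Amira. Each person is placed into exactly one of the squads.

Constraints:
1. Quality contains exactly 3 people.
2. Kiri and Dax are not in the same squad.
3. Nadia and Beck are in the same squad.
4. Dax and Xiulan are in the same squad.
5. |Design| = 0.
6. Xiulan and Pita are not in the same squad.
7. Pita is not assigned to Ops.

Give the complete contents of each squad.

From (7): Pita ∉ Ops.
(5): Design already has 0, so the rest are out.
Only one squad left: Pita ∈ Quality.
(6): Xiulan ∉ Quality.
Only one squad left: Xiulan ∈ Ops.
(4): Dax matches Xiulan: Dax ∉ Quality.
(4): Dax matches Xiulan: Dax ∈ Ops.
(2): Kiri ∉ Ops.
Only one squad left: Kiri ∈ Quality.
Suppose Beck ∈ Quality: no assignment then satisfies all the clues, so Beck ∉ Quality.

Quality = {Amira, Kiri, Pita}; Design = {}; Ops = {Beck, Dax, Nadia, Xiulan}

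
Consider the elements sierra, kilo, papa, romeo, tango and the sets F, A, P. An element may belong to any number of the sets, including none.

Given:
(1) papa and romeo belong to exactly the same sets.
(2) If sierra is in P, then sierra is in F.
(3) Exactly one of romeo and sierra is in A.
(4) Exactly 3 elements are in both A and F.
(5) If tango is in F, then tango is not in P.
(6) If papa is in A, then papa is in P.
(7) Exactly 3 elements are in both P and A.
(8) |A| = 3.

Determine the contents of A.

A = {kilo, papa, romeo}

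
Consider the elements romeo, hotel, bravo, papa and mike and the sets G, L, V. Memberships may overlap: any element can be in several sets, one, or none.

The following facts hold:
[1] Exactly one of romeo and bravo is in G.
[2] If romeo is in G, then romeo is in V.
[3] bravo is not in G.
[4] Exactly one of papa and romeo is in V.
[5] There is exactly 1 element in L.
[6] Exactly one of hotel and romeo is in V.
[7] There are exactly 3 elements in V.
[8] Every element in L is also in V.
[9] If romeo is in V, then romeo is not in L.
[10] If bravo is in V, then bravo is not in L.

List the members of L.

From (3): bravo ∉ G.
(1) (exactly one): romeo ∈ G.
(2): romeo ∈ V.
(4) (exactly one): papa ∉ V.
(6) (exactly one): hotel ∉ V.
(7): only 3 candidates remain for V, so all are in.
(8) contrapositive: hotel ∉ L.
(8) contrapositive: papa ∉ L.
(9): romeo ∉ L.
(10): bravo ∉ L.
(5): only 1 candidates remain for L, so all are in.

L = {mike}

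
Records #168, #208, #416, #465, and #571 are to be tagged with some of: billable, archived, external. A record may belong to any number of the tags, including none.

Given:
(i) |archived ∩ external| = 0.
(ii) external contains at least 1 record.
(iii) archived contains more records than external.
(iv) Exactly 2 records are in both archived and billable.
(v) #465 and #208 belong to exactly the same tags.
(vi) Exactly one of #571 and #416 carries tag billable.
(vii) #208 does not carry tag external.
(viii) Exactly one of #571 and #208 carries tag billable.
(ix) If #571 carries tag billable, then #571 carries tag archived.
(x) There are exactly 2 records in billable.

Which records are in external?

external = {#416}

From (vii): #208 ∉ external.
(v): #465 matches #208: #465 ∉ external.
Suppose #168 ∈ external: no assignment then satisfies all the clues, so #168 ∉ external.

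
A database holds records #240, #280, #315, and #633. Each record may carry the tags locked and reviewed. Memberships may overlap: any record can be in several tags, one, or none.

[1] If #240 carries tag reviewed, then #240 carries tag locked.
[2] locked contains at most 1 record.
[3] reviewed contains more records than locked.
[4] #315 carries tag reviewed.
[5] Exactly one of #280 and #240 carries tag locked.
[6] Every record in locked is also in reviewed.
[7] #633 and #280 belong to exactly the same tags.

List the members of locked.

locked = {#240}

From (4): #315 ∈ reviewed.
Suppose #240 ∉ locked: no assignment then satisfies all the clues, so #240 ∈ locked.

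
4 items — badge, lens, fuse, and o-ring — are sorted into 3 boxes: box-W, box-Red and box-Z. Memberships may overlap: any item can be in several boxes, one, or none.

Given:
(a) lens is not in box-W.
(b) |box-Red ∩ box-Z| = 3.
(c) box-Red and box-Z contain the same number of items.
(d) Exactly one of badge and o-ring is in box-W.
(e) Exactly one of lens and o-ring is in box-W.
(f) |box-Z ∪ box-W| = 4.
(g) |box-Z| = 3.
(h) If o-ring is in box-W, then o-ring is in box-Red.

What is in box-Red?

box-Red = {badge, lens, o-ring}

From (a): lens ∉ box-W.
(e) (exactly one): o-ring ∈ box-W.
(h): o-ring ∈ box-Red.
(d) (exactly one): badge ∉ box-W.
Suppose badge ∉ box-Red: no assignment then satisfies all the clues, so badge ∈ box-Red.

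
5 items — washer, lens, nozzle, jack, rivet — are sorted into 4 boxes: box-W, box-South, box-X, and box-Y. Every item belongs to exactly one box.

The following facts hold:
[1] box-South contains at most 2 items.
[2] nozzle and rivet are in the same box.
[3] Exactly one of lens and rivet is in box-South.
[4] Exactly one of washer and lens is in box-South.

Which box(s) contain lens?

lens: box-South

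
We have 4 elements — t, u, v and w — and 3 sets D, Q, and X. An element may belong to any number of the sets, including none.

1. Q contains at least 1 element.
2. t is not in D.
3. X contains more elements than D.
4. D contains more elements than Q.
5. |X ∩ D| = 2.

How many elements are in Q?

1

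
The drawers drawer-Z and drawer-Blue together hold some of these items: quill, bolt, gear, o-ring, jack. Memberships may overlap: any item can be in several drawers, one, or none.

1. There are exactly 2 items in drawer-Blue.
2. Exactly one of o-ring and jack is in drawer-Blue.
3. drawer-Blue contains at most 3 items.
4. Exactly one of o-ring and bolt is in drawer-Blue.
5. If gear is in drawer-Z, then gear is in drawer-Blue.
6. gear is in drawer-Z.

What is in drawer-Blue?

drawer-Blue = {gear, o-ring}

From (6): gear ∈ drawer-Z.
(5): gear ∈ drawer-Blue.
Suppose quill ∈ drawer-Blue: no assignment then satisfies all the clues, so quill ∉ drawer-Blue.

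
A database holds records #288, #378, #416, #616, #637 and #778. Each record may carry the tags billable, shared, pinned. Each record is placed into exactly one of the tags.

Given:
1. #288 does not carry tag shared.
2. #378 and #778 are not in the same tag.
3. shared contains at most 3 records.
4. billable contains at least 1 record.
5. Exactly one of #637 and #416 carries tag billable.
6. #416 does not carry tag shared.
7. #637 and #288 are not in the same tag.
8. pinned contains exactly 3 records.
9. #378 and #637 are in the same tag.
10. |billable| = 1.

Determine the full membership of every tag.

From (1): #288 ∉ shared.
From (6): #416 ∉ shared.
Suppose #288 ∈ billable: no assignment then satisfies all the clues, so #288 ∉ billable.

billable = {#416}; shared = {#378, #637}; pinned = {#288, #616, #778}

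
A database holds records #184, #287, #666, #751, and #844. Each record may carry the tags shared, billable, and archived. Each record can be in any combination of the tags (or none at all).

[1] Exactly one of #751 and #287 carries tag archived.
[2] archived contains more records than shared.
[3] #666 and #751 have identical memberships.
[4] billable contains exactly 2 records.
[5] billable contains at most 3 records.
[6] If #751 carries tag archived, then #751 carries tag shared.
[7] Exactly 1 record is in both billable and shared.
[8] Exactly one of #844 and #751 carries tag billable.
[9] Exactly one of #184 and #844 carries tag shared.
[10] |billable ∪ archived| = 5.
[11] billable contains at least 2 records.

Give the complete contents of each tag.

shared = {#666, #751, #844}; billable = {#287, #844}; archived = {#184, #666, #751, #844}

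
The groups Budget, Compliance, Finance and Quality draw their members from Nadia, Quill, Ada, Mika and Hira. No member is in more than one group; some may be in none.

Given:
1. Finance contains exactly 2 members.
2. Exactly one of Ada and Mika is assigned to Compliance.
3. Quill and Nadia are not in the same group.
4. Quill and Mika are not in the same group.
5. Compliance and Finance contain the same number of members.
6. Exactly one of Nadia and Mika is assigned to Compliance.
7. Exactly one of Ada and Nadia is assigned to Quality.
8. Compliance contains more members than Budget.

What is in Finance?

Finance = {Ada, Quill}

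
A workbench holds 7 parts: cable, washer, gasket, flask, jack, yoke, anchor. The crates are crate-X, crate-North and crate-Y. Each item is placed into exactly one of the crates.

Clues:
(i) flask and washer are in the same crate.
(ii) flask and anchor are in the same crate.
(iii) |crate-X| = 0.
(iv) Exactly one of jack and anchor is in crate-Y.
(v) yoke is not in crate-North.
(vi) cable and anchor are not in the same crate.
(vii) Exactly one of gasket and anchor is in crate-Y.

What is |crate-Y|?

4

From (v): yoke ∉ crate-North.
(iii): crate-X already has 0, so the rest are out.
Only one crate left: yoke ∈ crate-Y.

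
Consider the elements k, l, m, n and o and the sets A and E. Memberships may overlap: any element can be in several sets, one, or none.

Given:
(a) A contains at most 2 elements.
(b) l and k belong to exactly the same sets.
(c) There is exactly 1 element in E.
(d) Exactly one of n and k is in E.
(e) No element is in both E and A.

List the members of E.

E = {n}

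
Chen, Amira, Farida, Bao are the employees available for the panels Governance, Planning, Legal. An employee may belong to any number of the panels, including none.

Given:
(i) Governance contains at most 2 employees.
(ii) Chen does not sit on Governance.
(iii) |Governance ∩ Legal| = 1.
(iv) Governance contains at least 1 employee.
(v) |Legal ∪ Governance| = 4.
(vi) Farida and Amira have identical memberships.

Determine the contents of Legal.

Legal = {Amira, Bao, Chen, Farida}

From (ii): Chen ∉ Governance.
Suppose Chen ∉ Legal: no assignment then satisfies all the clues, so Chen ∈ Legal.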